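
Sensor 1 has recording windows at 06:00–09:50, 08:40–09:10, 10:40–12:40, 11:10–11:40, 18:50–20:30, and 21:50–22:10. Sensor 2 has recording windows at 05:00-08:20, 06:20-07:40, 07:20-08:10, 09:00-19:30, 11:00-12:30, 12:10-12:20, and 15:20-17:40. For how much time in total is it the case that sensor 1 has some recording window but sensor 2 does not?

2 h

First set merges to 06:00–09:50, 10:40–12:40, 18:50–20:30, 21:50–22:10.
Second set merges to 05:00–08:20, 09:00–19:30.
A \ B = 08:20–09:00, 19:30–20:30, 21:50–22:10.
Total: 40 min + 1 h + 20 min = 2 h.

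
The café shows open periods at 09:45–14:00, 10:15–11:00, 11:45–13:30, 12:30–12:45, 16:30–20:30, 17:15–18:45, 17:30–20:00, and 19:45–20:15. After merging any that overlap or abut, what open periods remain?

09:45–14:00, 16:30–20:30

10:15–11:00 overlaps/touches 09:45–14:00 → extend to 09:45–14:00.
11:45–13:30 overlaps/touches 09:45–14:00 → extend to 09:45–14:00.
12:30–12:45 overlaps/touches 09:45–14:00 → extend to 09:45–14:00.
16:30–20:30 is disjoint → start new block.
17:15–18:45 overlaps/touches 16:30–20:30 → extend to 16:30–20:30.
17:30–20:00 overlaps/touches 16:30–20:30 → extend to 16:30–20:30.
19:45–20:15 overlaps/touches 16:30–20:30 → extend to 16:30–20:30.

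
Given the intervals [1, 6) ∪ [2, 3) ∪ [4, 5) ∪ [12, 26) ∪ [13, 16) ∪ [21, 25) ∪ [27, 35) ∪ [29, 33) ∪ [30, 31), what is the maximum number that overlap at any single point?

Walk the sorted start/end points keeping a running depth.
The depth first hits 3 at 30.

3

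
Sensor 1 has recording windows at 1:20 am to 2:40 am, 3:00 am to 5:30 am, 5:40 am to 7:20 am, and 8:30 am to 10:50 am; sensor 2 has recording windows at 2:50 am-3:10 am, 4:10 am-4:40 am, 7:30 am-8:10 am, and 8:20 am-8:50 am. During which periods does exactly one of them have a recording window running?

1:20 am–2:40 am, 2:50 am–3:00 am, 3:10 am–4:10 am, 4:40 am–5:30 am, 5:40 am–7:20 am, 7:30 am–8:10 am, 8:20 am–8:30 am, 8:50 am–10:50 am

Only in the first: 1:20 am–2:40 am, 3:10 am–4:10 am, 4:40 am–5:30 am, 5:40 am–7:20 am, 8:50 am–10:50 am.
Only in the second: 2:50 am–3:00 am, 7:30 am–8:10 am, 8:20 am–8:30 am.
Together these are the periods covered by exactly one.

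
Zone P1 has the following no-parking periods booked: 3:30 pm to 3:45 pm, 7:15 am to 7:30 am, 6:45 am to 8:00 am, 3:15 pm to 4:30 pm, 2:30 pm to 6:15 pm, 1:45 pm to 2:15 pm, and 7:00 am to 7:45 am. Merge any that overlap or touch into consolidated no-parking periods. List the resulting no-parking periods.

6:45 am–8:00 am, 1:45 pm–2:15 pm, 2:30 pm–6:15 pm

Sort by start: 6:45 am–8:00 am, 7:00 am–7:45 am, 7:15 am–7:30 am, 1:45 pm–2:15 pm, 2:30 pm–6:15 pm, 3:15 pm–4:30 pm, 3:30 pm–3:45 pm.
7:00 am–7:45 am overlaps/touches 6:45 am–8:00 am → extend to 6:45 am–8:00 am.
7:15 am–7:30 am overlaps/touches 6:45 am–8:00 am → extend to 6:45 am–8:00 am.
1:45 pm–2:15 pm is disjoint → start new block.
2:30 pm–6:15 pm is disjoint → start new block.
3:15 pm–4:30 pm overlaps/touches 2:30 pm–6:15 pm → extend to 2:30 pm–6:15 pm.
3:30 pm–3:45 pm overlaps/touches 2:30 pm–6:15 pm → extend to 2:30 pm–6:15 pm.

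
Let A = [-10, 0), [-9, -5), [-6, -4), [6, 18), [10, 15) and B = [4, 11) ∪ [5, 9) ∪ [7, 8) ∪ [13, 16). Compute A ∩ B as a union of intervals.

[6, 11) ∪ [13, 16)

A, merged: [-10, 0), [6, 18).
B, merged: [4, 11), [13, 16).
[-10, 0) falls entirely outside B.
[6, 18) overlaps B on [6, 11), [13, 16).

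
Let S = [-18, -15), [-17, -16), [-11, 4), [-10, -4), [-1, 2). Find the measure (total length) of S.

Merged: [-18, -15), [-11, 4).
Lengths: 3 + 15 = 18.

18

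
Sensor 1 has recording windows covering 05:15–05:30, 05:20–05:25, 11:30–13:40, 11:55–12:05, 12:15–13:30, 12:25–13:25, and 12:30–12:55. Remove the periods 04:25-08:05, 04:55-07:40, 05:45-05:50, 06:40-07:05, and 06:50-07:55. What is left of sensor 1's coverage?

Merge the first list: 05:15-05:30, 11:30-13:40.
Merge the second list: 04:25-08:05.
05:15-05:30 lies entirely inside B → drops out.
11:30-13:40 is untouched.

11:30-13:40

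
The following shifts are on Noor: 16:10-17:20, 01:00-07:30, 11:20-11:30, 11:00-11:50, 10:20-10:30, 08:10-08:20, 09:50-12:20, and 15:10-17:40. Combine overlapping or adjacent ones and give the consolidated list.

Sort by start: 01:00–07:30, 08:10–08:20, 09:50–12:20, 10:20–10:30, 11:00–11:50, 11:20–11:30, 15:10–17:40, 16:10–17:20.
08:10–08:20 is disjoint → start new block.
09:50–12:20 is disjoint → start new block.
10:20–10:30 overlaps/touches 09:50–12:20 → extend to 09:50–12:20.
11:00–11:50 overlaps/touches 09:50–12:20 → extend to 09:50–12:20.
11:20–11:30 overlaps/touches 09:50–12:20 → extend to 09:50–12:20.
15:10–17:40 is disjoint → start new block.
16:10–17:20 overlaps/touches 15:10–17:40 → extend to 15:10–17:40.

01:00–07:30, 08:10–08:20, 09:50–12:20, 15:10–17:40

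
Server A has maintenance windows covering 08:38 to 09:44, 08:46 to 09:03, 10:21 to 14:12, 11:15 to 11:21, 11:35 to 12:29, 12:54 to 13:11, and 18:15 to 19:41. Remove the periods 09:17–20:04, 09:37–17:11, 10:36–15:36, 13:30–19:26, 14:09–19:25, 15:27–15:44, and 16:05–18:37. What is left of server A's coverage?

08:38-09:17

Merge the first list: 08:38-09:44, 10:21-14:12, 18:15-19:41.
Merge the second list: 09:17-20:04.
08:38-09:44 with B removed leaves 08:38-09:17.
10:21-14:12 lies entirely inside B → drops out.
18:15-19:41 lies entirely inside B → drops out.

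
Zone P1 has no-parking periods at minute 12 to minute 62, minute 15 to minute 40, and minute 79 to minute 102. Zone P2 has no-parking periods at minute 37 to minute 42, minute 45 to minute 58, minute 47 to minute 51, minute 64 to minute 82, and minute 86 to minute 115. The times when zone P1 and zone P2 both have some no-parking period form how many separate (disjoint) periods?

4

A, merged: minute 12 to minute 62, minute 79 to minute 102.
B, merged: minute 37 to minute 42, minute 45 to minute 58, minute 64 to minute 82, minute 86 to minute 115.
A ∩ B = minute 37 to minute 42, minute 45 to minute 58, minute 79 to minute 82, minute 86 to minute 102.
That is 4 disjoint pieces.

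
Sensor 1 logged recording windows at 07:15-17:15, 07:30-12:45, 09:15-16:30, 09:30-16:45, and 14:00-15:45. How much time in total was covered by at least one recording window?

10 h

Merged: 07:15–17:15.
Length: 10 h.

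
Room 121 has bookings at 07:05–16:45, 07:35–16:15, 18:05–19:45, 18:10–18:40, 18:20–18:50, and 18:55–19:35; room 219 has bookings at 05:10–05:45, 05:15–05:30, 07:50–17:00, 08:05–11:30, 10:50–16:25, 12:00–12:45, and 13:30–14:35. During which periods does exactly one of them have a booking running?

05:10–05:45, 07:05–07:50, 16:45–17:00, 18:05–19:45

Merge the first list: 07:05–16:45, 18:05–19:45.
Merge the second list: 05:10–05:45, 07:50–17:00.
A \ B = 07:05–07:50, 18:05–19:45.
B \ A = 05:10–05:45, 16:45–17:00.
Union of the two gives the symmetric difference.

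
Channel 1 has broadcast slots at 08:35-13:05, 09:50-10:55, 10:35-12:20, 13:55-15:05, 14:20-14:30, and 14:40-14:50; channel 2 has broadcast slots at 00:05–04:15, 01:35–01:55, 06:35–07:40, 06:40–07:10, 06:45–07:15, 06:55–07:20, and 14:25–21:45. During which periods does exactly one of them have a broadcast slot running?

00:05–04:15, 06:35–07:40, 08:35–13:05, 13:55–14:25, 15:05–21:45

Merge the first list: 08:35–13:05, 13:55–15:05.
Merge the second list: 00:05–04:15, 06:35–07:40, 14:25–21:45.
Only in the first: 08:35–13:05, 13:55–14:25.
Only in the second: 00:05–04:15, 06:35–07:40, 15:05–21:45.
Together these are the periods covered by exactly one.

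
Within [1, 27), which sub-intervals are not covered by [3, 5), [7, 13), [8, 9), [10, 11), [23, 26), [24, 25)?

After merging, the occupied span is [3, 5), [7, 13), [23, 26).
Uncovered inside [1, 27): [1, 3), [5, 7), [13, 23), [26, 27).

[1, 3) ∪ [5, 7) ∪ [13, 23) ∪ [26, 27)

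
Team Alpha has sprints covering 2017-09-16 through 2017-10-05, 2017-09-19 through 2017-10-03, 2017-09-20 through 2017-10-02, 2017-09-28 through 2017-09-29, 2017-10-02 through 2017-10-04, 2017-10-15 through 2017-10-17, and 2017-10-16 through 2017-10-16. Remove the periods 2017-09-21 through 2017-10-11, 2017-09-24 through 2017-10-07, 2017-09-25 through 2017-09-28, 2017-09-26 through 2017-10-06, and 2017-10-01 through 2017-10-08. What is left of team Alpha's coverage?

2017-09-16 through 2017-09-20, 2017-10-15 through 2017-10-17

A, merged: 2017-09-16 through 2017-10-05, 2017-10-15 through 2017-10-17.
B, merged: 2017-09-21 through 2017-10-11.
2017-09-16 through 2017-10-05 with B removed leaves 2017-09-16 through 2017-09-20.
2017-10-15 through 2017-10-17 is untouched.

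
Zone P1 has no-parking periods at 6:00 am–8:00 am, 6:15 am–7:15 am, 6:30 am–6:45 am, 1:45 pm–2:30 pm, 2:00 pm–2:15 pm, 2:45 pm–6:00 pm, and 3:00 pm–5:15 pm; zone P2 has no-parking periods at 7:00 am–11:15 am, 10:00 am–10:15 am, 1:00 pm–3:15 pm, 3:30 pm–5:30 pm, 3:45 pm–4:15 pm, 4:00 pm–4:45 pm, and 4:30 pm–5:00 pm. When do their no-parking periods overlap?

A, merged: 6:00 am–8:00 am, 1:45 pm–2:30 pm, 2:45 pm–6:00 pm.
B, merged: 7:00 am–11:15 am, 1:00 pm–3:15 pm, 3:30 pm–5:30 pm.
6:00 am–8:00 am overlaps B on 7:00 am–8:00 am.
1:45 pm–2:30 pm overlaps B on 1:45 pm–2:30 pm.
2:45 pm–6:00 pm overlaps B on 2:45 pm–3:15 pm, 3:30 pm–5:30 pm.

7:00 am–8:00 am, 1:45 pm–2:30 pm, 2:45 pm–3:15 pm, 3:30 pm–5:30 pm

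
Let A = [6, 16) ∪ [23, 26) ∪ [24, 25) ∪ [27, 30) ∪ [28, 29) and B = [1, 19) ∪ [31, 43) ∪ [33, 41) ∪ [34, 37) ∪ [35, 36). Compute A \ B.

[23, 26) ∪ [27, 30)

First set merges to [6, 16), [23, 26), [27, 30).
Second set merges to [1, 19), [31, 43).
[6, 16): entirely removed.
[23, 26): nothing removed.
[27, 30): nothing removed.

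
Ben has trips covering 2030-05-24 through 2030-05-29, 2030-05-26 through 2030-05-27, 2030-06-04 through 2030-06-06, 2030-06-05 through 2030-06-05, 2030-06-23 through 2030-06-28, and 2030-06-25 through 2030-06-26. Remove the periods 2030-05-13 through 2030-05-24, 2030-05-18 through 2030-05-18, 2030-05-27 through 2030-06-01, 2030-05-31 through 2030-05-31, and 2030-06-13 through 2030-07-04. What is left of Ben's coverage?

2030-05-25 through 2030-05-26, 2030-06-04 through 2030-06-06

Merge the first list: 2030-05-24 through 2030-05-29, 2030-06-04 through 2030-06-06, 2030-06-23 through 2030-06-28.
Merge the second list: 2030-05-13 through 2030-05-24, 2030-05-27 through 2030-06-01, 2030-06-13 through 2030-07-04.
2030-05-24 through 2030-05-29 minus B → 2030-05-25 through 2030-05-26.
2030-06-04 through 2030-06-06: no B overlap → unchanged.
2030-06-23 through 2030-06-28: fully covered by B → removed.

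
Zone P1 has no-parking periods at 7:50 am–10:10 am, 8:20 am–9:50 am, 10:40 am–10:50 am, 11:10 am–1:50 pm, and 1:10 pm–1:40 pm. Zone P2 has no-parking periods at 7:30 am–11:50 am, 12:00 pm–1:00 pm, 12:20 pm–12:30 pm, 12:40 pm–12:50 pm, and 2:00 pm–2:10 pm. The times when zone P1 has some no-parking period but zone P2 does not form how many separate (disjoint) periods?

2

A, merged: 7:50 am-10:10 am, 10:40 am-10:50 am, 11:10 am-1:50 pm.
B, merged: 7:30 am-11:50 am, 12:00 pm-1:00 pm, 2:00 pm-2:10 pm.
A \ B = 11:50 am-12:00 pm, 1:00 pm-1:50 pm.
That is 2 disjoint pieces.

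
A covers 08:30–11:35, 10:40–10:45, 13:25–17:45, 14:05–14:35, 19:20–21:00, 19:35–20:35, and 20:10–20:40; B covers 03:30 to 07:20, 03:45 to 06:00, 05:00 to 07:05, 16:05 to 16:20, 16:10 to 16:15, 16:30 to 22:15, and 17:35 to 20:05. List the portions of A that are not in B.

First set merges to 08:30-11:35, 13:25-17:45, 19:20-21:00.
Second set merges to 03:30-07:20, 16:05-16:20, 16:30-22:15.
08:30-11:35 is untouched.
13:25-17:45 with B removed leaves 13:25-16:05, 16:20-16:30.
19:20-21:00 lies entirely inside B → drops out.

08:30-11:35, 13:25-16:05, 16:20-16:30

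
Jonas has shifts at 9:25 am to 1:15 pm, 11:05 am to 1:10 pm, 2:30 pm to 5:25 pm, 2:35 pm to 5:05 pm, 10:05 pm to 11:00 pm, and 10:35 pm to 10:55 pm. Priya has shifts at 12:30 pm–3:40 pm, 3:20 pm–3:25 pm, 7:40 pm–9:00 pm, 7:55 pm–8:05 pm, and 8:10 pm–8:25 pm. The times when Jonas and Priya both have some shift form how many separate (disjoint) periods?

2

A, merged: 9:25 am-1:15 pm, 2:30 pm-5:25 pm, 10:05 pm-11:00 pm.
B, merged: 12:30 pm-3:40 pm, 7:40 pm-9:00 pm.
A ∩ B = 12:30 pm-1:15 pm, 2:30 pm-3:40 pm.
That is 2 disjoint pieces.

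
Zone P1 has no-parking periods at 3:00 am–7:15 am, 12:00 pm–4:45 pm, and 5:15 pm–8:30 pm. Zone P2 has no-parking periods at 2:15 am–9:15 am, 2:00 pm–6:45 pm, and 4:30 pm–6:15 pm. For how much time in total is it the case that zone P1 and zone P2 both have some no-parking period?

8 h 30 min

B, merged: 2:15 am–9:15 am, 2:00 pm–6:45 pm.
A ∩ B = 3:00 am–7:15 am, 2:00 pm–4:45 pm, 5:15 pm–6:45 pm.
Total: 4 h 15 min + 2 h 45 min + 1 h 30 min = 8 h 30 min.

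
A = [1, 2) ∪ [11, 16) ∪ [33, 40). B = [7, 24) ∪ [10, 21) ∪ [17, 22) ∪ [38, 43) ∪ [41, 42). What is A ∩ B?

[11, 16) ∪ [38, 40)

B, merged: [7, 24), [38, 43).
[1, 2) falls entirely outside B.
[11, 16) overlaps B on [11, 16).
[33, 40) overlaps B on [38, 40).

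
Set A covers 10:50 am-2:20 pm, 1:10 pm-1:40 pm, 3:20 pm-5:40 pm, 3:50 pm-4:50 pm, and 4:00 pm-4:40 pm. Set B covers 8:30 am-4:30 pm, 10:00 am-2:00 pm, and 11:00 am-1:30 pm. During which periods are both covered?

10:50 am–2:20 pm, 3:20 pm–4:30 pm

Merge the first list: 10:50 am–2:20 pm, 3:20 pm–5:40 pm.
Merge the second list: 8:30 am–4:30 pm.
10:50 am–2:20 pm ∩ B → 10:50 am–2:20 pm.
3:20 pm–5:40 pm ∩ B → 3:20 pm–4:30 pm.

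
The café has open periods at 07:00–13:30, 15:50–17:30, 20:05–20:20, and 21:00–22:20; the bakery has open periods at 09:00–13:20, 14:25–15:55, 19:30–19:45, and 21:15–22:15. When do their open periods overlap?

09:00-13:20, 15:50-15:55, 21:15-22:15

07:00-13:30 meets the second set on 09:00-13:20.
15:50-17:30 meets the second set on 15:50-15:55.
20:05-20:20: no overlap with the second set.
21:00-22:20 meets the second set on 21:15-22:15.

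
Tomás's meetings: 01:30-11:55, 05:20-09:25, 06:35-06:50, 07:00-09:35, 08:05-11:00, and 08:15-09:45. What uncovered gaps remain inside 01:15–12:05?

01:15–01:30, 11:55–12:05

The merged coverage is 01:30–11:55.
Gaps within 01:15–12:05: 01:15–01:30, 11:55–12:05.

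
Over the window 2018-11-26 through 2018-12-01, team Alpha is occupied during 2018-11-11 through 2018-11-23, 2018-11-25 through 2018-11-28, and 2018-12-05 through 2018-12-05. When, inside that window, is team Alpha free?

The merged coverage is 2018-11-11 through 2018-11-23, 2018-11-25 through 2018-11-28, 2018-12-05 through 2018-12-05.
Complement within 2018-11-26 through 2018-12-01: 2018-11-29 through 2018-12-01.

2018-11-29 through 2018-12-01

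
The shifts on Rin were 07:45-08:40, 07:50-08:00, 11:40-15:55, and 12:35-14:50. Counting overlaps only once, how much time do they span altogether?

Merged: 07:45–08:40, 11:40–15:55.
Lengths: 55 min + 4 h 15 min = 5 h 10 min.

5 h 10 min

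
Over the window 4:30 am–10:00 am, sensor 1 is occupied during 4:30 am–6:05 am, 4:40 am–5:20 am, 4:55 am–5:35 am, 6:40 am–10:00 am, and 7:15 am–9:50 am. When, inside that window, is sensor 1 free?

6:05 am-6:40 am

After merging, the occupied span is 4:30 am-6:05 am, 6:40 am-10:00 am.
Gaps within 4:30 am-10:00 am: 6:05 am-6:40 am.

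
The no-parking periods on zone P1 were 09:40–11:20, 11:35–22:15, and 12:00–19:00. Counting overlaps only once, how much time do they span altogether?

12 h 20 min

Merged: 09:40–11:20, 11:35–22:15.
Lengths: 1 h 40 min + 10 h 40 min = 12 h 20 min.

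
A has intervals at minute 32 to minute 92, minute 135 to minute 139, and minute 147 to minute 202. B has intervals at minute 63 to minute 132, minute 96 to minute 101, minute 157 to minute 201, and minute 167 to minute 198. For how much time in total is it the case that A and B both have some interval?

B, merged: minute 63 to minute 132, minute 157 to minute 201.
A ∩ B = minute 63 to minute 92, minute 157 to minute 201.
Total: 29 minutes + 44 minutes = 73 minutes.

73 minutes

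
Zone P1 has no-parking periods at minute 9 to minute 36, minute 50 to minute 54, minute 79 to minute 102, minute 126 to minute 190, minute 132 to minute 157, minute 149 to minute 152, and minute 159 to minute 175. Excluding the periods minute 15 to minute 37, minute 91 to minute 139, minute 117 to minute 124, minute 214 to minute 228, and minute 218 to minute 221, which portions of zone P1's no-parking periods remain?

Merge the first list: minute 9 to minute 36, minute 50 to minute 54, minute 79 to minute 102, minute 126 to minute 190.
Merge the second list: minute 15 to minute 37, minute 91 to minute 139, minute 214 to minute 228.
minute 9 to minute 36 minus B → minute 9 to minute 15.
minute 50 to minute 54: no B overlap → unchanged.
minute 79 to minute 102 minus B → minute 79 to minute 91.
minute 126 to minute 190 minus B → minute 139 to minute 190.

minute 9 to minute 15, minute 50 to minute 54, minute 79 to minute 91, minute 139 to minute 190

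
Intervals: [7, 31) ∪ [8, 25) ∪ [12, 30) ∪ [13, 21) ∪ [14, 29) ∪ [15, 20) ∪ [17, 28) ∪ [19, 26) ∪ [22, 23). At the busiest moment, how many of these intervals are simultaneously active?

Sweep endpoints in order; track running count of active intervals.
Peak of 8 reached at 19.

8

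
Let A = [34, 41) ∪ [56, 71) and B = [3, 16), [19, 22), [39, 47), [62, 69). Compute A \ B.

[34, 41) with B removed leaves [34, 39).
[56, 71) with B removed leaves [56, 62), [69, 71).

[34, 39) ∪ [56, 62) ∪ [69, 71)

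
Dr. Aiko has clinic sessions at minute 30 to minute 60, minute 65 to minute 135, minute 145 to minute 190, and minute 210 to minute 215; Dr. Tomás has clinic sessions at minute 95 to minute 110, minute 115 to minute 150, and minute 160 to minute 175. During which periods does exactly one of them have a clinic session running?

minute 30 to minute 60, minute 65 to minute 95, minute 110 to minute 115, minute 135 to minute 145, minute 150 to minute 160, minute 175 to minute 190, minute 210 to minute 215

A \ B = minute 30 to minute 60, minute 65 to minute 95, minute 110 to minute 115, minute 150 to minute 160, minute 175 to minute 190, minute 210 to minute 215.
B \ A = minute 135 to minute 145.
Union of the two gives the symmetric difference.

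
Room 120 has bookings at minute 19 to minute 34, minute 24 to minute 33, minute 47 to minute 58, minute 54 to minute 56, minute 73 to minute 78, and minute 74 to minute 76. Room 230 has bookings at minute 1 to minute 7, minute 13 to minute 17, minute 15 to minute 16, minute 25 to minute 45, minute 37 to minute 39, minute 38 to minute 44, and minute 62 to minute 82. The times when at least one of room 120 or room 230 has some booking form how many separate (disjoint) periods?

A, merged: minute 19 to minute 34, minute 47 to minute 58, minute 73 to minute 78.
B, merged: minute 1 to minute 7, minute 13 to minute 17, minute 25 to minute 45, minute 62 to minute 82.
A ∪ B = minute 1 to minute 7, minute 13 to minute 17, minute 19 to minute 45, minute 47 to minute 58, minute 62 to minute 82.
That is 5 disjoint pieces.

5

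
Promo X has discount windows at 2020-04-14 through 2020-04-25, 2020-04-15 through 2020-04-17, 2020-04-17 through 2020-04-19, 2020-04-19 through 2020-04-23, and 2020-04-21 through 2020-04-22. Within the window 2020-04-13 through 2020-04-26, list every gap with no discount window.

Covered (merged): 2020-04-14 through 2020-04-25.
Gaps within 2020-04-13 through 2020-04-26: 2020-04-13 through 2020-04-13, 2020-04-26 through 2020-04-26.

2020-04-13 through 2020-04-13, 2020-04-26 through 2020-04-26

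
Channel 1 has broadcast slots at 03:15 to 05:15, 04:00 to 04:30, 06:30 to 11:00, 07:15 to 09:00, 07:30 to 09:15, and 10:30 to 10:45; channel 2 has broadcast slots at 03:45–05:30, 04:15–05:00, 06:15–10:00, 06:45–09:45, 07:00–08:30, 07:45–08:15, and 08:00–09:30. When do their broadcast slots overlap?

First set merges to 03:15-05:15, 06:30-11:00.
Second set merges to 03:45-05:30, 06:15-10:00.
03:15-05:15 ∩ B → 03:45-05:15.
06:30-11:00 ∩ B → 06:30-10:00.

03:45-05:15, 06:30-10:00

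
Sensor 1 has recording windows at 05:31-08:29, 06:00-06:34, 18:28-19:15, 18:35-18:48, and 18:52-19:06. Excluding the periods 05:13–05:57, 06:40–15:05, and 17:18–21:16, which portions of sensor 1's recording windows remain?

05:57-06:40

Merge the first list: 05:31-08:29, 18:28-19:15.
05:31-08:29 \ B = 05:57-06:40.
18:28-19:15: entirely removed.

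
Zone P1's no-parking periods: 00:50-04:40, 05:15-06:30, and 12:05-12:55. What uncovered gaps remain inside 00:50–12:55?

After merging, the occupied span is 00:50–04:40, 05:15–06:30, 12:05–12:55.
Gaps within 00:50–12:55: 04:40–05:15, 06:30–12:05.

04:40–05:15, 06:30–12:05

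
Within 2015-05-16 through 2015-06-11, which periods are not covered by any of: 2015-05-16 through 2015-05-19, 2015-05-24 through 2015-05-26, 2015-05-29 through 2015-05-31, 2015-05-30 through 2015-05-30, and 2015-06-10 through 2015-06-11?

2015-05-20 through 2015-05-23, 2015-05-27 through 2015-05-28, 2015-06-01 through 2015-06-09

The merged coverage is 2015-05-16 through 2015-05-19, 2015-05-24 through 2015-05-26, 2015-05-29 through 2015-05-31, 2015-06-10 through 2015-06-11.
Gaps within 2015-05-16 through 2015-06-11: 2015-05-20 through 2015-05-23, 2015-05-27 through 2015-05-28, 2015-06-01 through 2015-06-09.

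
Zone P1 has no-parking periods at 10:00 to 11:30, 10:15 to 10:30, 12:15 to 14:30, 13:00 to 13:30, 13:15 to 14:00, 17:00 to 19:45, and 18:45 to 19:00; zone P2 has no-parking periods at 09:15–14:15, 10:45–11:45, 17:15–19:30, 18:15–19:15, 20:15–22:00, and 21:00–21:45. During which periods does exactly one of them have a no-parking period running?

A, merged: 10:00–11:30, 12:15–14:30, 17:00–19:45.
B, merged: 09:15–14:15, 17:15–19:30, 20:15–22:00.
A \ B = 14:15–14:30, 17:00–17:15, 19:30–19:45.
B \ A = 09:15–10:00, 11:30–12:15, 20:15–22:00.
Union of the two gives the symmetric difference.

09:15–10:00, 11:30–12:15, 14:15–14:30, 17:00–17:15, 19:30–19:45, 20:15–22:00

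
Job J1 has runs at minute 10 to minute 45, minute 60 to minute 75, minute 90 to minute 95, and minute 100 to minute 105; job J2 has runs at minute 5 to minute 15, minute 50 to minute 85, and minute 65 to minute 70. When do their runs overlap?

B, merged: minute 5 to minute 15, minute 50 to minute 85.
minute 10 to minute 45 overlaps B on minute 10 to minute 15.
minute 60 to minute 75 overlaps B on minute 60 to minute 75.
minute 90 to minute 95 falls entirely outside B.
minute 100 to minute 105 falls entirely outside B.

minute 10 to minute 15, minute 60 to minute 75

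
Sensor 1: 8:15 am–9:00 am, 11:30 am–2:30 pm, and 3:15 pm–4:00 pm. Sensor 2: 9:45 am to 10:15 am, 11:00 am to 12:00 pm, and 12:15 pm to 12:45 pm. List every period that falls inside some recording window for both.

8:15 am-9:00 am: no overlap with the second set.
11:30 am-2:30 pm meets the second set on 11:30 am-12:00 pm, 12:15 pm-12:45 pm.
3:15 pm-4:00 pm: no overlap with the second set.

11:30 am-12:00 pm, 12:15 pm-12:45 pm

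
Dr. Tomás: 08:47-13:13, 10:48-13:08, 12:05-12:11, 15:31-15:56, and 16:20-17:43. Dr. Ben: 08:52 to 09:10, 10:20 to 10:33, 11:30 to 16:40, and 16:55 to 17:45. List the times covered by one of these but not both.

08:47–08:52, 09:10–10:20, 10:33–11:30, 13:13–15:31, 15:56–16:20, 16:40–16:55, 17:43–17:45

Merge the first list: 08:47–13:13, 15:31–15:56, 16:20–17:43.
A but not B: 08:47–08:52, 09:10–10:20, 10:33–11:30, 16:40–16:55.
B but not A: 13:13–15:31, 15:56–16:20, 17:43–17:45.
Combining gives A △ B.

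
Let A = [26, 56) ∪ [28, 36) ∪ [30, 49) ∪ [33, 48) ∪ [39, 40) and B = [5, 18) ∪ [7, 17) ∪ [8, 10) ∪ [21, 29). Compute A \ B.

[29, 56)

Merge the first list: [26, 56).
Merge the second list: [5, 18), [21, 29).
[26, 56) \ B = [29, 56).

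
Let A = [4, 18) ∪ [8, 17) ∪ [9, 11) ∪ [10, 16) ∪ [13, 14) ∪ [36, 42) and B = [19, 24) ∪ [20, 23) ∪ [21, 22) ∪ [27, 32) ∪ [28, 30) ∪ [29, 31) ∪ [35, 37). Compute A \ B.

Merge the first list: [4, 18), [36, 42).
Merge the second list: [19, 24), [27, 32), [35, 37).
[4, 18): no B overlap → unchanged.
[36, 42) minus B → [37, 42).

[4, 18) ∪ [37, 42)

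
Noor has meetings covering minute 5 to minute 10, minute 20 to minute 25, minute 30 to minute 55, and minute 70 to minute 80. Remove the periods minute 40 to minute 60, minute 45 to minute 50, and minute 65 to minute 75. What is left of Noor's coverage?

minute 5 to minute 10, minute 20 to minute 25, minute 30 to minute 40, minute 75 to minute 80

Second set merges to minute 40 to minute 60, minute 65 to minute 75.
minute 5 to minute 10: nothing removed.
minute 20 to minute 25: nothing removed.
minute 30 to minute 55 \ B = minute 30 to minute 40.
minute 70 to minute 80 \ B = minute 75 to minute 80.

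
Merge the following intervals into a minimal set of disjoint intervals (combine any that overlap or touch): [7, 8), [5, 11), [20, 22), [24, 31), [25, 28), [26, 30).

Sort by start: [5, 11), [7, 8), [20, 22), [24, 31), [25, 28), [26, 30).
[7, 8) overlaps/touches [5, 11) → extend to [5, 11).
[20, 22) is disjoint → start new block.
[24, 31) is disjoint → start new block.
[25, 28) overlaps/touches [24, 31) → extend to [24, 31).
[26, 30) overlaps/touches [24, 31) → extend to [24, 31).

[5, 11) ∪ [20, 22) ∪ [24, 31)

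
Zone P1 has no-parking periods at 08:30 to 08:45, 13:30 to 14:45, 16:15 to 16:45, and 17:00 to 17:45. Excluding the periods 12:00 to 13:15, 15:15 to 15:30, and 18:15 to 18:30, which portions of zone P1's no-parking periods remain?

08:30–08:45, 13:30–14:45, 16:15–16:45, 17:00–17:45

08:30–08:45: nothing removed.
13:30–14:45: nothing removed.
16:15–16:45: nothing removed.
17:00–17:45: nothing removed.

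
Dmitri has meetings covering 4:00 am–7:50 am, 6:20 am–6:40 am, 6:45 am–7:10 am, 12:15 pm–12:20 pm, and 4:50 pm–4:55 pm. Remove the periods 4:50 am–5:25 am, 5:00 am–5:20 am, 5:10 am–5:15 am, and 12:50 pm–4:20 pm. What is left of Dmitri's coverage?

First set merges to 4:00 am-7:50 am, 12:15 pm-12:20 pm, 4:50 pm-4:55 pm.
Second set merges to 4:50 am-5:25 am, 12:50 pm-4:20 pm.
4:00 am-7:50 am with B removed leaves 4:00 am-4:50 am, 5:25 am-7:50 am.
12:15 pm-12:20 pm is untouched.
4:50 pm-4:55 pm is untouched.

4:00 am-4:50 am, 5:25 am-7:50 am, 12:15 pm-12:20 pm, 4:50 pm-4:55 pm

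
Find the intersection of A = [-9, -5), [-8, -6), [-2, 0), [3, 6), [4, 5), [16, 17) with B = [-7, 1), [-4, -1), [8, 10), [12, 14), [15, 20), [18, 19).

A, merged: [-9, -5), [-2, 0), [3, 6), [16, 17).
B, merged: [-7, 1), [8, 10), [12, 14), [15, 20).
[-9, -5) meets the second set on [-7, -5).
[-2, 0) meets the second set on [-2, 0).
[3, 6): no overlap with the second set.
[16, 17) meets the second set on [16, 17).

[-7, -5) ∪ [-2, 0) ∪ [16, 17)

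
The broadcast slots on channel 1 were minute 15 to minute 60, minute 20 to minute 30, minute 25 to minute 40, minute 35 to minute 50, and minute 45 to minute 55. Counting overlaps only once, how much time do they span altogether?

45 minutes

Merged: minute 15 to minute 60.
Length: 45 minutes.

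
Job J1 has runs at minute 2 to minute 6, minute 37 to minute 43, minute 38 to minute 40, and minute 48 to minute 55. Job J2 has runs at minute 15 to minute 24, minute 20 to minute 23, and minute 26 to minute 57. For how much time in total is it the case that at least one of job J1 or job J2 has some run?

First set merges to minute 2 to minute 6, minute 37 to minute 43, minute 48 to minute 55.
Second set merges to minute 15 to minute 24, minute 26 to minute 57.
A ∪ B = minute 2 to minute 6, minute 15 to minute 24, minute 26 to minute 57.
Total: 4 minutes + 9 minutes + 31 minutes = 44 minutes.

44 minutes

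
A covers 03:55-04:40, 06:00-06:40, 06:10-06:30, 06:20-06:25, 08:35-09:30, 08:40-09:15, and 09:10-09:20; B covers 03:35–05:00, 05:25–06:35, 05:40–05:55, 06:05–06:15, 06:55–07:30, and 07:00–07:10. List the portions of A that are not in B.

First set merges to 03:55-04:40, 06:00-06:40, 08:35-09:30.
Second set merges to 03:35-05:00, 05:25-06:35, 06:55-07:30.
03:55-04:40 lies entirely inside B → drops out.
06:00-06:40 with B removed leaves 06:35-06:40.
08:35-09:30 is untouched.

06:35-06:40, 08:35-09:30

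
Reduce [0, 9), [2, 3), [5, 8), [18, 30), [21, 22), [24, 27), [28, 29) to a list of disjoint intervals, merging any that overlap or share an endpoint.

[0, 9) ∪ [18, 30)

[2, 3) overlaps/touches [0, 9) → extend to [0, 9).
[5, 8) overlaps/touches [0, 9) → extend to [0, 9).
[18, 30) is disjoint → start new block.
[21, 22) overlaps/touches [18, 30) → extend to [18, 30).
[24, 27) overlaps/touches [18, 30) → extend to [18, 30).
[28, 29) overlaps/touches [18, 30) → extend to [18, 30).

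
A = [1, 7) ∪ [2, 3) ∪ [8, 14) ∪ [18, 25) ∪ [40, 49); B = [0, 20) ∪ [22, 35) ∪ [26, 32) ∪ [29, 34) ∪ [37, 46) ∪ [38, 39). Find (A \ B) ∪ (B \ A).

[0, 1) ∪ [7, 8) ∪ [14, 18) ∪ [20, 22) ∪ [25, 35) ∪ [37, 40) ∪ [46, 49)

Merge the first list: [1, 7), [8, 14), [18, 25), [40, 49).
Merge the second list: [0, 20), [22, 35), [37, 46).
A \ B = [20, 22), [46, 49).
B \ A = [0, 1), [7, 8), [14, 18), [25, 35), [37, 40).
Union of the two gives the symmetric difference.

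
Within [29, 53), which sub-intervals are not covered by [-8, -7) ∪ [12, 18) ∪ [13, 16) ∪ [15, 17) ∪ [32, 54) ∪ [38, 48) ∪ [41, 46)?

After merging, the occupied span is [-8, -7), [12, 18), [32, 54).
Complement within [29, 53): [29, 32).

[29, 32)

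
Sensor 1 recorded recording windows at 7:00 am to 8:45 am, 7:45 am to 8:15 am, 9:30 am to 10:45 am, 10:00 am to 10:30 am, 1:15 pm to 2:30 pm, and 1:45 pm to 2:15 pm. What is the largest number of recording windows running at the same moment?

2

Walk the sorted start/end points keeping a running depth.
The depth first hits 2 at 7:45 am.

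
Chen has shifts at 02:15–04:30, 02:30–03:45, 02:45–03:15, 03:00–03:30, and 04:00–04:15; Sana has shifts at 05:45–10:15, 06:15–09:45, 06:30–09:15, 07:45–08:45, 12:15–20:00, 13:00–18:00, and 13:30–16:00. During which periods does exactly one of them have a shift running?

First set merges to 02:15–04:30.
Second set merges to 05:45–10:15, 12:15–20:00.
Only in the first: 02:15–04:30.
Only in the second: 05:45–10:15, 12:15–20:00.
Together these are the periods covered by exactly one.

02:15–04:30, 05:45–10:15, 12:15–20:00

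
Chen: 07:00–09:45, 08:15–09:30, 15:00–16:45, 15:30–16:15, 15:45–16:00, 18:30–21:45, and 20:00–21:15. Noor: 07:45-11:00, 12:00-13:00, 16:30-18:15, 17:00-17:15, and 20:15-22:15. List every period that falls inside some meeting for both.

07:45–09:45, 16:30–16:45, 20:15–21:45

Merge the first list: 07:00–09:45, 15:00–16:45, 18:30–21:45.
Merge the second list: 07:45–11:00, 12:00–13:00, 16:30–18:15, 20:15–22:15.
07:00–09:45 ∩ B → 07:45–09:45.
15:00–16:45 ∩ B → 16:30–16:45.
18:30–21:45 ∩ B → 20:15–21:45.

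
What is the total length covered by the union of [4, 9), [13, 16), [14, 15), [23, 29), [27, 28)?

Merged: [4, 9), [13, 16), [23, 29).
Lengths: 5 + 3 + 6 = 14.

14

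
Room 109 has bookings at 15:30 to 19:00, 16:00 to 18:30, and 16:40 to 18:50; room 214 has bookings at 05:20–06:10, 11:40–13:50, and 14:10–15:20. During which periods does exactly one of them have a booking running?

05:20-06:10, 11:40-13:50, 14:10-15:20, 15:30-19:00

A, merged: 15:30-19:00.
Only in the first: 15:30-19:00.
Only in the second: 05:20-06:10, 11:40-13:50, 14:10-15:20.
Together these are the periods covered by exactly one.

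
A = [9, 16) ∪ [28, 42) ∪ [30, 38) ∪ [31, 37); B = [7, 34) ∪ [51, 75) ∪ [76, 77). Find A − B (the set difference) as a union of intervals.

A, merged: [9, 16), [28, 42).
[9, 16): entirely removed.
[28, 42) \ B = [34, 42).

[34, 42)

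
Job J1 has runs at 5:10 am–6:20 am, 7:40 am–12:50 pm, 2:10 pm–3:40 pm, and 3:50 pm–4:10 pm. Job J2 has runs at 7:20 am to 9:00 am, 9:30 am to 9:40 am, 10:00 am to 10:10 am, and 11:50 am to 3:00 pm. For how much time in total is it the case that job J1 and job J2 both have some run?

A ∩ B = 7:40 am-9:00 am, 9:30 am-9:40 am, 10:00 am-10:10 am, 11:50 am-12:50 pm, 2:10 pm-3:00 pm.
Total: 1 h 20 min + 10 min + 10 min + 1 h + 50 min = 3 h 30 min.

3 h 30 min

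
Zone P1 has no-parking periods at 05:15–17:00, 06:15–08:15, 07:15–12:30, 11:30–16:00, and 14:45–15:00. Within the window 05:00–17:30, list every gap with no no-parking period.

After merging, the occupied span is 05:15–17:00.
Uncovered inside 05:00–17:30: 05:00–05:15, 17:00–17:30.

05:00–05:15, 17:00–17:30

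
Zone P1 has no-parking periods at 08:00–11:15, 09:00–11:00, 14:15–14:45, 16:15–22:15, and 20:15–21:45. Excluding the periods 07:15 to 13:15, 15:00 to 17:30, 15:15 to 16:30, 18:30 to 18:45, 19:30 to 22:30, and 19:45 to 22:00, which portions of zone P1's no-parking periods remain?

A, merged: 08:00-11:15, 14:15-14:45, 16:15-22:15.
B, merged: 07:15-13:15, 15:00-17:30, 18:30-18:45, 19:30-22:30.
08:00-11:15 lies entirely inside B → drops out.
14:15-14:45 is untouched.
16:15-22:15 with B removed leaves 17:30-18:30, 18:45-19:30.

14:15-14:45, 17:30-18:30, 18:45-19:30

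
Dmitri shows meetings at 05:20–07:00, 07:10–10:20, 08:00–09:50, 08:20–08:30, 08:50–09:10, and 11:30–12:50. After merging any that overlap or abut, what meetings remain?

07:10–10:20 is disjoint → start new block.
08:00–09:50 overlaps/touches 07:10–10:20 → extend to 07:10–10:20.
08:20–08:30 overlaps/touches 07:10–10:20 → extend to 07:10–10:20.
08:50–09:10 overlaps/touches 07:10–10:20 → extend to 07:10–10:20.
11:30–12:50 is disjoint → start new block.

05:20–07:00, 07:10–10:20, 11:30–12:50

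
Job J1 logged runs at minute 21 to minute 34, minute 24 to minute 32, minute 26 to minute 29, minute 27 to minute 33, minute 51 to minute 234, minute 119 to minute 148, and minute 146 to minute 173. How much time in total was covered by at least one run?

Merged: minute 21 to minute 34, minute 51 to minute 234.
Lengths: 13 minutes + 183 minutes = 196 minutes.

196 minutes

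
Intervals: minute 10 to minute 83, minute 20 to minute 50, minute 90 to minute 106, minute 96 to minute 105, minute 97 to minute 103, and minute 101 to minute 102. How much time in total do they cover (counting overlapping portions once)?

Merged: minute 10 to minute 83, minute 90 to minute 106.
Lengths: 73 minutes + 16 minutes = 89 minutes.

89 minutes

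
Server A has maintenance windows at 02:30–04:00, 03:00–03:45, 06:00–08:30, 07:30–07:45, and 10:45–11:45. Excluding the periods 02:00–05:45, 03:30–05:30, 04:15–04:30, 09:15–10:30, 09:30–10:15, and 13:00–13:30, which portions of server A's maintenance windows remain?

06:00–08:30, 10:45–11:45

A, merged: 02:30–04:00, 06:00–08:30, 10:45–11:45.
B, merged: 02:00–05:45, 09:15–10:30, 13:00–13:30.
02:30–04:00: fully covered by B → removed.
06:00–08:30: no B overlap → unchanged.
10:45–11:45: no B overlap → unchanged.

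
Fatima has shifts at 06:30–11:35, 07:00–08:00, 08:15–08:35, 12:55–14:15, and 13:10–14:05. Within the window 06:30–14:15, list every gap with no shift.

11:35-12:55

The merged coverage is 06:30-11:35, 12:55-14:15.
Gaps within 06:30-14:15: 11:35-12:55.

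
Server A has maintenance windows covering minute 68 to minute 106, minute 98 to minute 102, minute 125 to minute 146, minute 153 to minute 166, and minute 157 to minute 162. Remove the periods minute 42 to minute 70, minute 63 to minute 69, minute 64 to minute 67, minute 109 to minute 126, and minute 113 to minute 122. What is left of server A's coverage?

minute 70 to minute 106, minute 126 to minute 146, minute 153 to minute 166

A, merged: minute 68 to minute 106, minute 125 to minute 146, minute 153 to minute 166.
B, merged: minute 42 to minute 70, minute 109 to minute 126.
minute 68 to minute 106 \ B = minute 70 to minute 106.
minute 125 to minute 146 \ B = minute 126 to minute 146.
minute 153 to minute 166: nothing removed.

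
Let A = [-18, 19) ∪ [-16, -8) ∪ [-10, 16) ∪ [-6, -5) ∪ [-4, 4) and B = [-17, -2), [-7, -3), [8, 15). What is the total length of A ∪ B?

37

A, merged: [-18, 19).
B, merged: [-17, -2), [8, 15).
A ∪ B = [-18, 19).
Total: 37.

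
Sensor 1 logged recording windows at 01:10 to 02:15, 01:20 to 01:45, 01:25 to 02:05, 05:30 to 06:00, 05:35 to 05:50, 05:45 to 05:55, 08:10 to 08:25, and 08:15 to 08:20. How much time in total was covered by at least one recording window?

1 h 50 min

Merged: 01:10–02:15, 05:30–06:00, 08:10–08:25.
Lengths: 1 h 5 min + 30 min + 15 min = 1 h 50 min.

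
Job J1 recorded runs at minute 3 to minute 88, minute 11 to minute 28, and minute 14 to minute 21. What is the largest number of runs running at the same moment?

At minute 14, 3 of the intervals are simultaneously active.
No point has more.

3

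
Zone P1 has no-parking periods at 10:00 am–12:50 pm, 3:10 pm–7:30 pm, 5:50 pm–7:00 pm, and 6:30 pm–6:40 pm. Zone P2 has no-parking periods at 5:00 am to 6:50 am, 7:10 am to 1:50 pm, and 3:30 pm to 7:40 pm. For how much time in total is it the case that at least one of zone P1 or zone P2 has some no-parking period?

13 h

A, merged: 10:00 am–12:50 pm, 3:10 pm–7:30 pm.
A ∪ B = 5:00 am–6:50 am, 7:10 am–1:50 pm, 3:10 pm–7:40 pm.
Total: 1 h 50 min + 6 h 40 min + 4 h 30 min = 13 h.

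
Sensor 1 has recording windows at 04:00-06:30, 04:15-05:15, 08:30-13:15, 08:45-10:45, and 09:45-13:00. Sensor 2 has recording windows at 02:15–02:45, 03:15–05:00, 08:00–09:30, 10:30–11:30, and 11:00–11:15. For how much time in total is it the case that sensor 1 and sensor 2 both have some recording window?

First set merges to 04:00-06:30, 08:30-13:15.
Second set merges to 02:15-02:45, 03:15-05:00, 08:00-09:30, 10:30-11:30.
A ∩ B = 04:00-05:00, 08:30-09:30, 10:30-11:30.
Total: 1 h + 1 h + 1 h = 3 h.

3 h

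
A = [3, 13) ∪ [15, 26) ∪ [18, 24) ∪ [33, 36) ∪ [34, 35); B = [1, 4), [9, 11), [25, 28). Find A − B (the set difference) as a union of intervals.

First set merges to [3, 13), [15, 26), [33, 36).
[3, 13) with B removed leaves [4, 9), [11, 13).
[15, 26) with B removed leaves [15, 25).
[33, 36) is untouched.

[4, 9) ∪ [11, 13) ∪ [15, 25) ∪ [33, 36)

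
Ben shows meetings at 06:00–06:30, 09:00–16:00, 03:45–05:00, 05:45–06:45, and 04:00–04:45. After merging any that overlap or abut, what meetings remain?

Sort by start: 03:45–05:00, 04:00–04:45, 05:45–06:45, 06:00–06:30, 09:00–16:00.
04:00–04:45 overlaps/touches 03:45–05:00 → extend to 03:45–05:00.
05:45–06:45 is disjoint → start new block.
06:00–06:30 overlaps/touches 05:45–06:45 → extend to 05:45–06:45.
09:00–16:00 is disjoint → start new block.

03:45–05:00, 05:45–06:45, 09:00–16:00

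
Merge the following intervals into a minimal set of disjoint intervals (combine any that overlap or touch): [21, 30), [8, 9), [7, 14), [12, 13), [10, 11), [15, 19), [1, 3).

[1, 3) ∪ [7, 14) ∪ [15, 19) ∪ [21, 30)

Sort by start: [1, 3), [7, 14), [8, 9), [10, 11), [12, 13), [15, 19), [21, 30).
[7, 14) is disjoint → start new block.
[8, 9) overlaps/touches [7, 14) → extend to [7, 14).
[10, 11) overlaps/touches [7, 14) → extend to [7, 14).
[12, 13) overlaps/touches [7, 14) → extend to [7, 14).
[15, 19) is disjoint → start new block.
[21, 30) is disjoint → start new block.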